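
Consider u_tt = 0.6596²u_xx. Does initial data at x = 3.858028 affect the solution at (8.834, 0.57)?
No. The domain of dependence is [8.458028, 9.209972], and 3.858028 is outside this interval.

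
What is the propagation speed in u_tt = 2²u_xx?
Speed = 2. Information travels along characteristics x = x₀ ± 2t.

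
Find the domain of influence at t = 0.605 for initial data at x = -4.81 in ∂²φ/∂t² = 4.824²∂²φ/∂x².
Domain of influence: [-7.72852, -1.89148]. Data at x = -4.81 spreads outward at speed 4.824.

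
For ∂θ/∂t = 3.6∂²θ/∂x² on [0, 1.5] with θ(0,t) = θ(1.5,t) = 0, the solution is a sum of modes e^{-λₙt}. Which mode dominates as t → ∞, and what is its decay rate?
Eigenvalues: λₙ = 3.6n²π²/1.5².
First three modes:
  n=1: λ₁ = 3.6π²/1.5² ≈ 15.791
  n=2: λ₂ = 14.4π²/1.5² ≈ 63.165 (4× faster decay)
  n=3: λ₃ = 32.4π²/1.5² ≈ 142.122 (9× faster decay)
As t → ∞, higher modes decay exponentially faster. The n=1 mode dominates: θ ~ c₁ sin(πx/1.5) e^{-λ₁t}.
Decay rate: λ₁ = 3.6π²/1.5² ≈ 15.791.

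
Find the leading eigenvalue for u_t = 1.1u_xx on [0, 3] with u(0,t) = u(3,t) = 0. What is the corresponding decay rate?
Eigenvalues: λₙ = 1.1n²π²/3².
First three modes:
  n=1: λ₁ = 1.1π²/3² ≈ 1.206
  n=2: λ₂ = 4.4π²/3² ≈ 4.825 (4× faster decay)
  n=3: λ₃ = 9.9π²/3² ≈ 10.857 (9× faster decay)
As t → ∞, higher modes decay exponentially faster. The n=1 mode dominates: u ~ c₁ sin(πx/3) e^{-λ₁t}.
Decay rate: λ₁ = 1.1π²/3² ≈ 1.206.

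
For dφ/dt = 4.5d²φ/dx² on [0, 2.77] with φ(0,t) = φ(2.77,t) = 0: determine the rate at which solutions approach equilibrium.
Eigenvalues: λₙ = 4.5n²π²/2.77².
First three modes:
  n=1: λ₁ = 4.5π²/2.77² ≈ 5.788
  n=2: λ₂ = 18π²/2.77² ≈ 23.153 (4× faster decay)
  n=3: λ₃ = 40.5π²/2.77² ≈ 52.095 (9× faster decay)
As t → ∞, higher modes decay exponentially faster. The n=1 mode dominates: φ ~ c₁ sin(πx/2.77) e^{-λ₁t}.
Decay rate: λ₁ = 4.5π²/2.77² ≈ 5.788.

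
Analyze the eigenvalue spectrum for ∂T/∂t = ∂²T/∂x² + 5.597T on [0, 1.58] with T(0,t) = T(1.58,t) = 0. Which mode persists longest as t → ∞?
Eigenvalues: λₙ = n²π²/1.58² - 5.597.
First three modes:
  n=1: λ₁ = π²/1.58² - 5.597 ≈ -1.643
  n=2: λ₂ = 4π²/1.58² - 5.597 ≈ 10.217
  n=3: λ₃ = 9π²/1.58² - 5.597 ≈ 29.985
Since π²/1.58² ≈ 3.954 < 5.597, λ₁ < 0.
The n=1 mode grows fastest (−λₙ is largest for n=1) → dominates.
Asymptotic: T ~ c₁ sin(πx/1.58) e^{1.643t} (exponential growth at rate −λ₁ ≈ 1.643).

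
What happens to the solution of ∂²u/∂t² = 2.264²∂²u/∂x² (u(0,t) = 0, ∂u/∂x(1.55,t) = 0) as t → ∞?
u oscillates (no decay). Energy is conserved; the solution oscillates indefinitely as standing waves.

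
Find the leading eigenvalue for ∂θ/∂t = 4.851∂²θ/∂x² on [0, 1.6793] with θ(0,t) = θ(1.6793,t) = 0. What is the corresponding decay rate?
Eigenvalues: λₙ = 4.851n²π²/1.6793².
First three modes:
  n=1: λ₁ = 4.851π²/1.6793² ≈ 16.978
  n=2: λ₂ = 19.404π²/1.6793² ≈ 67.91 (4× faster decay)
  n=3: λ₃ = 43.659π²/1.6793² ≈ 152.798 (9× faster decay)
As t → ∞, higher modes decay exponentially faster. The n=1 mode dominates: θ ~ c₁ sin(πx/1.6793) e^{-λ₁t}.
Decay rate: λ₁ = 4.851π²/1.6793² ≈ 16.978.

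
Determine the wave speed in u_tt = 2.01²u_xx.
Speed = 2.01. Information travels along characteristics x = x₀ ± 2.01t.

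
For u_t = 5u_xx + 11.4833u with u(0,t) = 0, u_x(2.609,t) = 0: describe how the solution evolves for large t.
u grows unboundedly. Reaction dominates diffusion (r=11.4833 > κπ²/(4L²)≈1.81); solution grows exponentially.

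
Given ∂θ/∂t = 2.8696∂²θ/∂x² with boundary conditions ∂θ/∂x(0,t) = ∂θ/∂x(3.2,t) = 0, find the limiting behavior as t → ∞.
θ → constant (steady state). Heat is conserved (no flux at boundaries); solution approaches the spatial average.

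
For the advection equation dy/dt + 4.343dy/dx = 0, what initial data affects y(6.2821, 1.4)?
A single point: x = 0.2019. The characteristic through (6.2821, 1.4) is x - 4.343t = const, so x = 6.2821 - 4.343·1.4 = 0.2019.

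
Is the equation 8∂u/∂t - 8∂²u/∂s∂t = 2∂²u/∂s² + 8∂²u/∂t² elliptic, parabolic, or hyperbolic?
Rewriting in standard form: -2∂²u/∂s² - 8∂²u/∂s∂t - 8∂²u/∂t² + 8∂u/∂t = 0. Computing B² - 4AC with A = -2, B = -8, C = -8: discriminant = 0 (zero). Answer: parabolic.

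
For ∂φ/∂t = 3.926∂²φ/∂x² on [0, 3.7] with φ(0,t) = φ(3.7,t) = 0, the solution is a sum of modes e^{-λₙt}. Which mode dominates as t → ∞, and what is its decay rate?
Eigenvalues: λₙ = 3.926n²π²/3.7².
First three modes:
  n=1: λ₁ = 3.926π²/3.7² ≈ 2.83
  n=2: λ₂ = 15.704π²/3.7² ≈ 11.322 (4× faster decay)
  n=3: λ₃ = 35.334π²/3.7² ≈ 25.474 (9× faster decay)
As t → ∞, higher modes decay exponentially faster. The n=1 mode dominates: φ ~ c₁ sin(πx/3.7) e^{-λ₁t}.
Decay rate: λ₁ = 3.926π²/3.7² ≈ 2.83.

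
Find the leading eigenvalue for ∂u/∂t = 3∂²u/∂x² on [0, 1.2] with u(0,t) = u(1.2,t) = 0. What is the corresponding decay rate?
Eigenvalues: λₙ = 3n²π²/1.2².
First three modes:
  n=1: λ₁ = 3π²/1.2² ≈ 20.562
  n=2: λ₂ = 12π²/1.2² ≈ 82.247 (4× faster decay)
  n=3: λ₃ = 27π²/1.2² ≈ 185.055 (9× faster decay)
As t → ∞, higher modes decay exponentially faster. The n=1 mode dominates: u ~ c₁ sin(πx/1.2) e^{-λ₁t}.
Decay rate: λ₁ = 3π²/1.2² ≈ 20.562.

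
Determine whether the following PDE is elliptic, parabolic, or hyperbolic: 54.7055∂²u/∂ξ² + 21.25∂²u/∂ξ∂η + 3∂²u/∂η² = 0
Coefficients: A = 54.7055, B = 21.25, C = 3. B² - 4AC = -204.9035, which is negative, so the equation is elliptic.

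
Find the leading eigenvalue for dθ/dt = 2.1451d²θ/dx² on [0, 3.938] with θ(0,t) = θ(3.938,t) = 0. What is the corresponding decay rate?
Eigenvalues: λₙ = 2.1451n²π²/3.938².
First three modes:
  n=1: λ₁ = 2.1451π²/3.938² ≈ 1.365
  n=2: λ₂ = 8.5804π²/3.938² ≈ 5.461 (4× faster decay)
  n=3: λ₃ = 19.3059π²/3.938² ≈ 12.287 (9× faster decay)
As t → ∞, higher modes decay exponentially faster. The n=1 mode dominates: θ ~ c₁ sin(πx/3.938) e^{-λ₁t}.
Decay rate: λ₁ = 2.1451π²/3.938² ≈ 1.365.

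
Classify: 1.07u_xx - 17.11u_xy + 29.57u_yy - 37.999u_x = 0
Hyperbolic (discriminant = 166.1925).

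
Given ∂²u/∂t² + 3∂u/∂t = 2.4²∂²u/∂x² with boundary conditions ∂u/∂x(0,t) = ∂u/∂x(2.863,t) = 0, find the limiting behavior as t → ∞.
u → constant (steady state). Damping (γ=3) dissipates the nonconstant modes; with Neumann BCs the spatial average obeys M''+γM'=0 and tends to a finite limit.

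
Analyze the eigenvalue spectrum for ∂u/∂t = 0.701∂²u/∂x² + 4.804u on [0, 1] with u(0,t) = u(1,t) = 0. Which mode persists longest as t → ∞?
Eigenvalues: λₙ = 0.701n²π²/1² - 4.804.
First three modes:
  n=1: λ₁ = 0.701π² - 4.804 ≈ 2.115
  n=2: λ₂ = 2.804π² - 4.804 ≈ 22.87
  n=3: λ₃ = 6.309π² - 4.804 ≈ 57.463
Since 0.701π² ≈ 6.919 > 4.804, all λₙ > 0.
The n=1 mode decays slowest → dominates as t → ∞.
Asymptotic: u ~ c₁ sin(πx/1) e^{-λ₁t} with decay rate λ₁ ≈ 2.115.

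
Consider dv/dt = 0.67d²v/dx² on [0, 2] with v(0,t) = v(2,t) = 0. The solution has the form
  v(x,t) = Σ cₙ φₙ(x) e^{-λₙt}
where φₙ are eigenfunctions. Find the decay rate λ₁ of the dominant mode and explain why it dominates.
Eigenvalues: λₙ = 0.67n²π²/2².
First three modes:
  n=1: λ₁ = 0.67π²/2² ≈ 1.653
  n=2: λ₂ = 2.68π²/2² ≈ 6.613 (4× faster decay)
  n=3: λ₃ = 6.03π²/2² ≈ 14.878 (9× faster decay)
As t → ∞, higher modes decay exponentially faster. The n=1 mode dominates: v ~ c₁ sin(πx/2) e^{-λ₁t}.
Decay rate: λ₁ = 0.67π²/2² ≈ 1.653.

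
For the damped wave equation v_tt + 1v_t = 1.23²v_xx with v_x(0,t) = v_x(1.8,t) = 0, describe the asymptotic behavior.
v → constant (steady state). Damping (γ=1) dissipates the nonconstant modes; with Neumann BCs the spatial average obeys M''+γM'=0 and tends to a finite limit.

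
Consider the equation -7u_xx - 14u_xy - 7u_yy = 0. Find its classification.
Parabolic. (A = -7, B = -14, C = -7 gives B² - 4AC = 0.)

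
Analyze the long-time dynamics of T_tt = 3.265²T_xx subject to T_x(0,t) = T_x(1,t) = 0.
Long-time behavior: T oscillates about a mean that drifts linearly in t (generically unbounded; no decay). There is no damping, so the nonconstant modes persist as standing waves (energy conserved, no decay). But with Neumann conditions at both ends the constant mode has eigenvalue 0: the spatial mean M(t) of T satisfies M'' = 0, so M(t) = M(0) + M'(0)·t. Unless the initial velocity has zero mean (∫T_t(x,0)dx = 0), the solution grows linearly in t (unbounded, though not exponentially); if it does have zero mean, the solution stays bounded and simply oscillates.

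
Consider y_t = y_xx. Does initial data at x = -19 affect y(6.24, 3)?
Yes, for any finite x. The heat equation has infinite propagation speed, so all initial data affects all points at any t > 0.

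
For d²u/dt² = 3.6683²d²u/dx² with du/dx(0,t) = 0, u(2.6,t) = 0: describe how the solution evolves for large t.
u oscillates (no decay). Energy is conserved; the solution oscillates indefinitely as standing waves.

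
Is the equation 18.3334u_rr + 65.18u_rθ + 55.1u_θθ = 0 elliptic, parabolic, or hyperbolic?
Computing B² - 4AC with A = 18.3334, B = 65.18, C = 55.1: discriminant = 207.75104 (positive). Answer: hyperbolic.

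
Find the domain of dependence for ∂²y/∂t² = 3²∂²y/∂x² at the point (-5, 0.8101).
Domain of dependence: [-7.4303, -2.5697]. Signals travel at speed 3, so data within |x - -5| ≤ 3·0.8101 = 2.4303 can reach the point.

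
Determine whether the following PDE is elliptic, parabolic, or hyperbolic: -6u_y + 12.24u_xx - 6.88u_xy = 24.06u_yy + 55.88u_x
Rewriting in standard form: 12.24u_xx - 6.88u_xy - 24.06u_yy - 55.88u_x - 6u_y = 0. Coefficients: A = 12.24, B = -6.88, C = -24.06. B² - 4AC = 1225.312, which is positive, so the equation is hyperbolic.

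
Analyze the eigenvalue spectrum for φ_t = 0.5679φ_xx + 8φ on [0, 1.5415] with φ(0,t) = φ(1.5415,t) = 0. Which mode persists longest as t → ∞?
Eigenvalues: λₙ = 0.5679n²π²/1.5415² - 8.
First three modes:
  n=1: λ₁ = 0.5679π²/1.5415² - 8 ≈ -5.641
  n=2: λ₂ = 2.2716π²/1.5415² - 8 ≈ 1.435
  n=3: λ₃ = 5.1111π²/1.5415² - 8 ≈ 13.229
Since 0.5679π²/1.5415² ≈ 2.359 < 8, λ₁ < 0.
The n=1 mode grows fastest (−λₙ is largest for n=1) → dominates.
Asymptotic: φ ~ c₁ sin(πx/1.5415) e^{5.641t} (exponential growth at rate −λ₁ ≈ 5.641).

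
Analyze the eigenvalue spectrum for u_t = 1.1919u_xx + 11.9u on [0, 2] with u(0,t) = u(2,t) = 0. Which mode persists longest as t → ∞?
Eigenvalues: λₙ = 1.1919n²π²/2² - 11.9.
First three modes:
  n=1: λ₁ = 1.1919π²/2² - 11.9 ≈ -8.959
  n=2: λ₂ = 4.7676π²/2² - 11.9 ≈ -0.136
  n=3: λ₃ = 10.7271π²/2² - 11.9 ≈ 14.568
Since 1.1919π²/2² ≈ 2.941 < 11.9, λ₁ < 0.
The n=1 mode grows fastest (−λₙ is largest for n=1) → dominates.
Asymptotic: u ~ c₁ sin(πx/2) e^{8.959t} (exponential growth at rate −λ₁ ≈ 8.959).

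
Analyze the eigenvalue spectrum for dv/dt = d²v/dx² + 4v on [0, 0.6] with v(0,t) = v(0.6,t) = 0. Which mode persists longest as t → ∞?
Eigenvalues: λₙ = n²π²/0.6² - 4.
First three modes:
  n=1: λ₁ = π²/0.6² - 4 ≈ 23.416
  n=2: λ₂ = 4π²/0.6² - 4 ≈ 105.662
  n=3: λ₃ = 9π²/0.6² - 4 ≈ 242.74
Since π²/0.6² ≈ 27.416 > 4, all λₙ > 0.
The n=1 mode decays slowest → dominates as t → ∞.
Asymptotic: v ~ c₁ sin(πx/0.6) e^{-λ₁t} with decay rate λ₁ ≈ 23.416.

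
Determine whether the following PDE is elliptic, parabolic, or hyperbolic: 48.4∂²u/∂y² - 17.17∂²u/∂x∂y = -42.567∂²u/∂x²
Rewriting in standard form: 42.567∂²u/∂x² - 17.17∂²u/∂x∂y + 48.4∂²u/∂y² = 0. Coefficients: A = 42.567, B = -17.17, C = 48.4. B² - 4AC = -7946.1623, which is negative, so the equation is elliptic.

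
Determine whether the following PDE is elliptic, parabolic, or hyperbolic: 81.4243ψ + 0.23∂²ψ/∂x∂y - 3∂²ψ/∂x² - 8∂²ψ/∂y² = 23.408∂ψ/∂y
Rewriting in standard form: -3∂²ψ/∂x² + 0.23∂²ψ/∂x∂y - 8∂²ψ/∂y² - 23.408∂ψ/∂y + 81.4243ψ = 0. Coefficients: A = -3, B = 0.23, C = -8. B² - 4AC = -95.9471, which is negative, so the equation is elliptic.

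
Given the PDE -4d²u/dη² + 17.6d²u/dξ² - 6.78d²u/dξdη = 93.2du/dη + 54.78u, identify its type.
Rewriting in standard form: 17.6d²u/dξ² - 6.78d²u/dξdη - 4d²u/dη² - 93.2du/dη - 54.78u = 0. The second-order coefficients are A = 17.6, B = -6.78, C = -4. Since B² - 4AC = 327.5684 > 0, this is a hyperbolic PDE.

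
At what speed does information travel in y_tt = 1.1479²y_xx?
Speed = 1.1479. Information travels along characteristics x = x₀ ± 1.1479t.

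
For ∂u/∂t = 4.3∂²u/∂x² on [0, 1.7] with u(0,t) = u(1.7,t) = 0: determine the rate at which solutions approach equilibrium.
Eigenvalues: λₙ = 4.3n²π²/1.7².
First three modes:
  n=1: λ₁ = 4.3π²/1.7² ≈ 14.685
  n=2: λ₂ = 17.2π²/1.7² ≈ 58.74 (4× faster decay)
  n=3: λ₃ = 38.7π²/1.7² ≈ 132.164 (9× faster decay)
As t → ∞, higher modes decay exponentially faster. The n=1 mode dominates: u ~ c₁ sin(πx/1.7) e^{-λ₁t}.
Decay rate: λ₁ = 4.3π²/1.7² ≈ 14.685.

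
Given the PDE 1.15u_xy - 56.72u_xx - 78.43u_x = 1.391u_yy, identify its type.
Rewriting in standard form: -56.72u_xx + 1.15u_xy - 1.391u_yy - 78.43u_x = 0. The second-order coefficients are A = -56.72, B = 1.15, C = -1.391. Since B² - 4AC = -314.26758 < 0, this is an elliptic PDE.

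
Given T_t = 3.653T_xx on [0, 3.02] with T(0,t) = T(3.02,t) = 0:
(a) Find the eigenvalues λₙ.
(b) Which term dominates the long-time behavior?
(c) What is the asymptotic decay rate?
Eigenvalues: λₙ = 3.653n²π²/3.02².
First three modes:
  n=1: λ₁ = 3.653π²/3.02² ≈ 3.953
  n=2: λ₂ = 14.612π²/3.02² ≈ 15.812 (4× faster decay)
  n=3: λ₃ = 32.877π²/3.02² ≈ 35.578 (9× faster decay)
As t → ∞, higher modes decay exponentially faster. The n=1 mode dominates: T ~ c₁ sin(πx/3.02) e^{-λ₁t}.
Decay rate: λ₁ = 3.653π²/3.02² ≈ 3.953.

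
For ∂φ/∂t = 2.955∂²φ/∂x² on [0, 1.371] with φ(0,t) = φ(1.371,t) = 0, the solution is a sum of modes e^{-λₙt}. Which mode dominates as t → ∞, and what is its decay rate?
Eigenvalues: λₙ = 2.955n²π²/1.371².
First three modes:
  n=1: λ₁ = 2.955π²/1.371² ≈ 15.516
  n=2: λ₂ = 11.82π²/1.371² ≈ 62.064 (4× faster decay)
  n=3: λ₃ = 26.595π²/1.371² ≈ 139.645 (9× faster decay)
As t → ∞, higher modes decay exponentially faster. The n=1 mode dominates: φ ~ c₁ sin(πx/1.371) e^{-λ₁t}.
Decay rate: λ₁ = 2.955π²/1.371² ≈ 15.516.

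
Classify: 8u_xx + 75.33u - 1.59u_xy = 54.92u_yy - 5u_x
Rewriting in standard form: 8u_xx - 1.59u_xy - 54.92u_yy + 5u_x + 75.33u = 0. Hyperbolic (discriminant = 1759.9681).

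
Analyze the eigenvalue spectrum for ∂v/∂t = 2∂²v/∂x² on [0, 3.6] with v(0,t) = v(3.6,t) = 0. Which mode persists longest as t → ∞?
Eigenvalues: λₙ = 2n²π²/3.6².
First three modes:
  n=1: λ₁ = 2π²/3.6² ≈ 1.523
  n=2: λ₂ = 8π²/3.6² ≈ 6.092 (4× faster decay)
  n=3: λ₃ = 18π²/3.6² ≈ 13.708 (9× faster decay)
As t → ∞, higher modes decay exponentially faster. The n=1 mode dominates: v ~ c₁ sin(πx/3.6) e^{-λ₁t}.
Decay rate: λ₁ = 2π²/3.6² ≈ 1.523.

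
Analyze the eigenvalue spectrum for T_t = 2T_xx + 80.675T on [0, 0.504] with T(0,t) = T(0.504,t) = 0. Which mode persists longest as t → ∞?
Eigenvalues: λₙ = 2n²π²/0.504² - 80.675.
First three modes:
  n=1: λ₁ = 2π²/0.504² - 80.675 ≈ -2.966
  n=2: λ₂ = 8π²/0.504² - 80.675 ≈ 230.159
  n=3: λ₃ = 18π²/0.504² - 80.675 ≈ 618.702
Since 2π²/0.504² ≈ 77.709 < 80.675, λ₁ < 0.
The n=1 mode grows fastest (−λₙ is largest for n=1) → dominates.
Asymptotic: T ~ c₁ sin(πx/0.504) e^{2.966t} (exponential growth at rate −λ₁ ≈ 2.966).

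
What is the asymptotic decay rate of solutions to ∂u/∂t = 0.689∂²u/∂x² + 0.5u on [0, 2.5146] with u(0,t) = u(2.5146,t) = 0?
Eigenvalues: λₙ = 0.689n²π²/2.5146² - 0.5.
First three modes:
  n=1: λ₁ = 0.689π²/2.5146² - 0.5 ≈ 0.575
  n=2: λ₂ = 2.756π²/2.5146² - 0.5 ≈ 3.802
  n=3: λ₃ = 6.201π²/2.5146² - 0.5 ≈ 9.179
Since 0.689π²/2.5146² ≈ 1.075 > 0.5, all λₙ > 0.
The n=1 mode decays slowest → dominates as t → ∞.
Asymptotic: u ~ c₁ sin(πx/2.5146) e^{-λ₁t} with decay rate λ₁ ≈ 0.575.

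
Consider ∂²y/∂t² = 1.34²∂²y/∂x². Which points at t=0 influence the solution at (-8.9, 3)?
Domain of dependence: [-12.92, -4.88]. Signals travel at speed 1.34, so data within |x - -8.9| ≤ 1.34·3 = 4.02 can reach the point.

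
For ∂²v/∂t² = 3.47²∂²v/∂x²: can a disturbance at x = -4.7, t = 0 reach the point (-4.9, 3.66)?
Yes. The domain of dependence is [-17.6002, 7.8002], and -4.7 ∈ [-17.6002, 7.8002].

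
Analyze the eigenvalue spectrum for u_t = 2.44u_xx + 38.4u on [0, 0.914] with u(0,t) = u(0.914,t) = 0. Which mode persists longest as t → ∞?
Eigenvalues: λₙ = 2.44n²π²/0.914² - 38.4.
First three modes:
  n=1: λ₁ = 2.44π²/0.914² - 38.4 ≈ -9.573
  n=2: λ₂ = 9.76π²/0.914² - 38.4 ≈ 76.907
  n=3: λ₃ = 21.96π²/0.914² - 38.4 ≈ 221.042
Since 2.44π²/0.914² ≈ 28.827 < 38.4, λ₁ < 0.
The n=1 mode grows fastest (−λₙ is largest for n=1) → dominates.
Asymptotic: u ~ c₁ sin(πx/0.914) e^{9.573t} (exponential growth at rate −λ₁ ≈ 9.573).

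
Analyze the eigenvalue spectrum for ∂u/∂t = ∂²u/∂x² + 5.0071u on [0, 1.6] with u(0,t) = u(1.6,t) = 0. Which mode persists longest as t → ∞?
Eigenvalues: λₙ = n²π²/1.6² - 5.0071.
First three modes:
  n=1: λ₁ = π²/1.6² - 5.0071 ≈ -1.152
  n=2: λ₂ = 4π²/1.6² - 5.0071 ≈ 10.414
  n=3: λ₃ = 9π²/1.6² - 5.0071 ≈ 29.691
Since π²/1.6² ≈ 3.855 < 5.0071, λ₁ < 0.
The n=1 mode grows fastest (−λₙ is largest for n=1) → dominates.
Asymptotic: u ~ c₁ sin(πx/1.6) e^{1.152t} (exponential growth at rate −λ₁ ≈ 1.152).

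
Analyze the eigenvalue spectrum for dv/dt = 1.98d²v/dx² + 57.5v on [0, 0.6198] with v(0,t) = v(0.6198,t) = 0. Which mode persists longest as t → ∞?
Eigenvalues: λₙ = 1.98n²π²/0.6198² - 57.5.
First three modes:
  n=1: λ₁ = 1.98π²/0.6198² - 57.5 ≈ -6.63
  n=2: λ₂ = 7.92π²/0.6198² - 57.5 ≈ 145.98
  n=3: λ₃ = 17.82π²/0.6198² - 57.5 ≈ 400.33
Since 1.98π²/0.6198² ≈ 50.87 < 57.5, λ₁ < 0.
The n=1 mode grows fastest (−λₙ is largest for n=1) → dominates.
Asymptotic: v ~ c₁ sin(πx/0.6198) e^{6.63t} (exponential growth at rate −λ₁ ≈ 6.63).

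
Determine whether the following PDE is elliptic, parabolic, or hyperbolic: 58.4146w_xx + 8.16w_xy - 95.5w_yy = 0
Coefficients: A = 58.4146, B = 8.16, C = -95.5. B² - 4AC = 22380.9628, which is positive, so the equation is hyperbolic.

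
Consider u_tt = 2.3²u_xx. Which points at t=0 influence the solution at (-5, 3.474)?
Domain of dependence: [-12.9902, 2.9902]. Signals travel at speed 2.3, so data within |x - -5| ≤ 2.3·3.474 = 7.9902 can reach the point.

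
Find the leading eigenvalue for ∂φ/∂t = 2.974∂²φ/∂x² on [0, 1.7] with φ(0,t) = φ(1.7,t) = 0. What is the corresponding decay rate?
Eigenvalues: λₙ = 2.974n²π²/1.7².
First three modes:
  n=1: λ₁ = 2.974π²/1.7² ≈ 10.156
  n=2: λ₂ = 11.896π²/1.7² ≈ 40.626 (4× faster decay)
  n=3: λ₃ = 26.766π²/1.7² ≈ 91.408 (9× faster decay)
As t → ∞, higher modes decay exponentially faster. The n=1 mode dominates: φ ~ c₁ sin(πx/1.7) e^{-λ₁t}.
Decay rate: λ₁ = 2.974π²/1.7² ≈ 10.156.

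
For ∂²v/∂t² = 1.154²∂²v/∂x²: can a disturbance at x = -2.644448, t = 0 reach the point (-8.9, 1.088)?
No. The domain of dependence is [-10.155552, -7.644448], and -2.644448 is outside this interval.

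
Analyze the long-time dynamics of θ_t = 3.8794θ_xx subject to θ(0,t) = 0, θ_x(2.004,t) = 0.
Long-time behavior: θ → 0. Heat escapes through the Dirichlet boundary.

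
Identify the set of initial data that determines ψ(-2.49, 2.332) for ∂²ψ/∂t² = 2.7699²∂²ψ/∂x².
Domain of dependence: [-8.9494068, 3.9694068]. Signals travel at speed 2.7699, so data within |x - -2.49| ≤ 2.7699·2.332 = 6.4594068 can reach the point.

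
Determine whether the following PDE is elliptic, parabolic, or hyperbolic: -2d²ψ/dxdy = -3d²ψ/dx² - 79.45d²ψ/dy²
Rewriting in standard form: 3d²ψ/dx² - 2d²ψ/dxdy + 79.45d²ψ/dy² = 0. Coefficients: A = 3, B = -2, C = 79.45. B² - 4AC = -949.4, which is negative, so the equation is elliptic.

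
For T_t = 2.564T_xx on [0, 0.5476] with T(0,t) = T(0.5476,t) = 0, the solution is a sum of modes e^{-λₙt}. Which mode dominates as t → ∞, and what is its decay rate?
Eigenvalues: λₙ = 2.564n²π²/0.5476².
First three modes:
  n=1: λ₁ = 2.564π²/0.5476² ≈ 84.39
  n=2: λ₂ = 10.256π²/0.5476² ≈ 337.56 (4× faster decay)
  n=3: λ₃ = 23.076π²/0.5476² ≈ 759.51 (9× faster decay)
As t → ∞, higher modes decay exponentially faster. The n=1 mode dominates: T ~ c₁ sin(πx/0.5476) e^{-λ₁t}.
Decay rate: λ₁ = 2.564π²/0.5476² ≈ 84.39.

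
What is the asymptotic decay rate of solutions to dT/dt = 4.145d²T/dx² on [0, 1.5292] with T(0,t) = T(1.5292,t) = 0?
Eigenvalues: λₙ = 4.145n²π²/1.5292².
First three modes:
  n=1: λ₁ = 4.145π²/1.5292² ≈ 17.494
  n=2: λ₂ = 16.58π²/1.5292² ≈ 69.977 (4× faster decay)
  n=3: λ₃ = 37.305π²/1.5292² ≈ 157.448 (9× faster decay)
As t → ∞, higher modes decay exponentially faster. The n=1 mode dominates: T ~ c₁ sin(πx/1.5292) e^{-λ₁t}.
Decay rate: λ₁ = 4.145π²/1.5292² ≈ 17.494.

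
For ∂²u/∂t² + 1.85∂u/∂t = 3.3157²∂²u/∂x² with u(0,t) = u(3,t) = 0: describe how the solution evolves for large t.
u → 0. Damping (γ=1.85) dissipates energy; oscillations decay exponentially.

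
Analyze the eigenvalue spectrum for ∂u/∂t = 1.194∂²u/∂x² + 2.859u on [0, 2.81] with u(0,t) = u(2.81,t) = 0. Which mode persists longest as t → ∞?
Eigenvalues: λₙ = 1.194n²π²/2.81² - 2.859.
First three modes:
  n=1: λ₁ = 1.194π²/2.81² - 2.859 ≈ -1.367
  n=2: λ₂ = 4.776π²/2.81² - 2.859 ≈ 3.111
  n=3: λ₃ = 10.746π²/2.81² - 2.859 ≈ 10.573
Since 1.194π²/2.81² ≈ 1.492 < 2.859, λ₁ < 0.
The n=1 mode grows fastest (−λₙ is largest for n=1) → dominates.
Asymptotic: u ~ c₁ sin(πx/2.81) e^{1.367t} (exponential growth at rate −λ₁ ≈ 1.367).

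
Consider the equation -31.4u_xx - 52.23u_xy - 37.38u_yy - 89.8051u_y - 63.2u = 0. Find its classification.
Elliptic. (A = -31.4, B = -52.23, C = -37.38 gives B² - 4AC = -1966.9551.)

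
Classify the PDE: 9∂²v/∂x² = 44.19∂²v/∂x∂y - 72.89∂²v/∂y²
Rewriting in standard form: 9∂²v/∂x² - 44.19∂²v/∂x∂y + 72.89∂²v/∂y² = 0. A = 9, B = -44.19, C = 72.89. Discriminant B² - 4AC = -671.2839. Since -671.2839 < 0, elliptic.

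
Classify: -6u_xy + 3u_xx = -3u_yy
Rewriting in standard form: 3u_xx - 6u_xy + 3u_yy = 0. Parabolic (discriminant = 0).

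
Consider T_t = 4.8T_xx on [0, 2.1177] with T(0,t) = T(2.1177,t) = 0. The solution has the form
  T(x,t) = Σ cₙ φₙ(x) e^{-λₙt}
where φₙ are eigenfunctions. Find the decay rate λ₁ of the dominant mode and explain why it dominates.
Eigenvalues: λₙ = 4.8n²π²/2.1177².
First three modes:
  n=1: λ₁ = 4.8π²/2.1177² ≈ 10.564
  n=2: λ₂ = 19.2π²/2.1177² ≈ 42.254 (4× faster decay)
  n=3: λ₃ = 43.2π²/2.1177² ≈ 95.072 (9× faster decay)
As t → ∞, higher modes decay exponentially faster. The n=1 mode dominates: T ~ c₁ sin(πx/2.1177) e^{-λ₁t}.
Decay rate: λ₁ = 4.8π²/2.1177² ≈ 10.564.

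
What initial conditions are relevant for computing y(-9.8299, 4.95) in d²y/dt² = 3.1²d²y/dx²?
Domain of dependence: [-25.1749, 5.5151]. Signals travel at speed 3.1, so data within |x - -9.8299| ≤ 3.1·4.95 = 15.345 can reach the point.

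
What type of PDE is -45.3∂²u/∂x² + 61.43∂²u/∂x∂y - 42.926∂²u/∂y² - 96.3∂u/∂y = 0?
With A = -45.3, B = 61.43, C = -42.926, the discriminant is -4004.5463. This is an elliptic PDE.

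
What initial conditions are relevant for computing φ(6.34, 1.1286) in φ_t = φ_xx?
The entire real line. The heat equation has infinite propagation speed: any initial disturbance instantly affects all points (though exponentially small far away).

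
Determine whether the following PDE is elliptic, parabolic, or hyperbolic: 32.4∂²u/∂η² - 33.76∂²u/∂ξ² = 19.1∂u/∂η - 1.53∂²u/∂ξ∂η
Rewriting in standard form: -33.76∂²u/∂ξ² + 1.53∂²u/∂ξ∂η + 32.4∂²u/∂η² - 19.1∂u/∂η = 0. Coefficients: A = -33.76, B = 1.53, C = 32.4. B² - 4AC = 4377.6369, which is positive, so the equation is hyperbolic.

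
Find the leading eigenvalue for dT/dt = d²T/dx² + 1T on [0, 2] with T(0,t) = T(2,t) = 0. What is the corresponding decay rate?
Eigenvalues: λₙ = n²π²/2² - 1.
First three modes:
  n=1: λ₁ = π²/2² - 1 ≈ 1.467
  n=2: λ₂ = 4π²/2² - 1 ≈ 8.87
  n=3: λ₃ = 9π²/2² - 1 ≈ 21.207
Since π²/2² ≈ 2.467 > 1, all λₙ > 0.
The n=1 mode decays slowest → dominates as t → ∞.
Asymptotic: T ~ c₁ sin(πx/2) e^{-λ₁t} with decay rate λ₁ ≈ 1.467.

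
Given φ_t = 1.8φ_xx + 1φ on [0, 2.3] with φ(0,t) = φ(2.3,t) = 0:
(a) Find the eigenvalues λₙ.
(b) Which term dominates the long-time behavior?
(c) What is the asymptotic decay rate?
Eigenvalues: λₙ = 1.8n²π²/2.3² - 1.
First three modes:
  n=1: λ₁ = 1.8π²/2.3² - 1 ≈ 2.358
  n=2: λ₂ = 7.2π²/2.3² - 1 ≈ 12.433
  n=3: λ₃ = 16.2π²/2.3² - 1 ≈ 29.224
Since 1.8π²/2.3² ≈ 3.358 > 1, all λₙ > 0.
The n=1 mode decays slowest → dominates as t → ∞.
Asymptotic: φ ~ c₁ sin(πx/2.3) e^{-λ₁t} with decay rate λ₁ ≈ 2.358.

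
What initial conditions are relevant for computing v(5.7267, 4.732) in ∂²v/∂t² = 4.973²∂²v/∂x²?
Domain of dependence: [-17.805536, 29.258936]. Signals travel at speed 4.973, so data within |x - 5.7267| ≤ 4.973·4.732 = 23.532236 can reach the point.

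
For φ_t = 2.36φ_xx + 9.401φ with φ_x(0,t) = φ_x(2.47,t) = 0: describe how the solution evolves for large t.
φ grows unboundedly. With Neumann BCs the constant mode has diffusion eigenvalue 0, so any r > 0 makes it grow like e^(9.401t); solution grows exponentially.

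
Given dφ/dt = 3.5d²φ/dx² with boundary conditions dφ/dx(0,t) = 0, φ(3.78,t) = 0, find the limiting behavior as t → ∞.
φ → 0. Heat escapes through the Dirichlet boundary.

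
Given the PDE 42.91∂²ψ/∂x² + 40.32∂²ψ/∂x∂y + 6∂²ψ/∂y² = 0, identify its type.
The second-order coefficients are A = 42.91, B = 40.32, C = 6. Since B² - 4AC = 595.8624 > 0, this is a hyperbolic PDE.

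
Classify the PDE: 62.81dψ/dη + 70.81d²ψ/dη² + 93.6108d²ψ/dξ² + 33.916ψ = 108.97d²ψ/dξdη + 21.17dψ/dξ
Rewriting in standard form: 93.6108d²ψ/dξ² - 108.97d²ψ/dξdη + 70.81d²ψ/dη² - 21.17dψ/dξ + 62.81dψ/dη + 33.916ψ = 0. A = 93.6108, B = -108.97, C = 70.81. Discriminant B² - 4AC = -14639.862092. Since -14639.862092 < 0, elliptic.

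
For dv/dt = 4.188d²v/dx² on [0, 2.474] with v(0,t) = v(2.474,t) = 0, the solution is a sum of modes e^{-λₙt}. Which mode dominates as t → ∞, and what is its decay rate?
Eigenvalues: λₙ = 4.188n²π²/2.474².
First three modes:
  n=1: λ₁ = 4.188π²/2.474² ≈ 6.753
  n=2: λ₂ = 16.752π²/2.474² ≈ 27.013 (4× faster decay)
  n=3: λ₃ = 37.692π²/2.474² ≈ 60.778 (9× faster decay)
As t → ∞, higher modes decay exponentially faster. The n=1 mode dominates: v ~ c₁ sin(πx/2.474) e^{-λ₁t}.
Decay rate: λ₁ = 4.188π²/2.474² ≈ 6.753.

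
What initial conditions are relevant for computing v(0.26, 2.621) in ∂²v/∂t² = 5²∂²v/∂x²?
Domain of dependence: [-12.845, 13.365]. Signals travel at speed 5, so data within |x - 0.26| ≤ 5·2.621 = 13.105 can reach the point.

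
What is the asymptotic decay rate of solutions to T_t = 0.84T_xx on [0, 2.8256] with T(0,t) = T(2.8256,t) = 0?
Eigenvalues: λₙ = 0.84n²π²/2.8256².
First three modes:
  n=1: λ₁ = 0.84π²/2.8256² ≈ 1.038
  n=2: λ₂ = 3.36π²/2.8256² ≈ 4.154 (4× faster decay)
  n=3: λ₃ = 7.56π²/2.8256² ≈ 9.345 (9× faster decay)
As t → ∞, higher modes decay exponentially faster. The n=1 mode dominates: T ~ c₁ sin(πx/2.8256) e^{-λ₁t}.
Decay rate: λ₁ = 0.84π²/2.8256² ≈ 1.038.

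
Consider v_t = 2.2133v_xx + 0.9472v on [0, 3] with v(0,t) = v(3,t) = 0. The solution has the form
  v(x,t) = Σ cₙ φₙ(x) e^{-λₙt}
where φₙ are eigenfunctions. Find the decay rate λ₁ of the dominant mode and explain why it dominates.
Eigenvalues: λₙ = 2.2133n²π²/3² - 0.9472.
First three modes:
  n=1: λ₁ = 2.2133π²/3² - 0.9472 ≈ 1.48
  n=2: λ₂ = 8.8532π²/3² - 0.9472 ≈ 8.761
  n=3: λ₃ = 19.9197π²/3² - 0.9472 ≈ 20.897
Since 2.2133π²/3² ≈ 2.427 > 0.9472, all λₙ > 0.
The n=1 mode decays slowest → dominates as t → ∞.
Asymptotic: v ~ c₁ sin(πx/3) e^{-λ₁t} with decay rate λ₁ ≈ 1.48.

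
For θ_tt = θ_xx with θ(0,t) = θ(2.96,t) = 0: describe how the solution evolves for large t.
θ oscillates (no decay). Energy is conserved; the solution oscillates indefinitely as standing waves.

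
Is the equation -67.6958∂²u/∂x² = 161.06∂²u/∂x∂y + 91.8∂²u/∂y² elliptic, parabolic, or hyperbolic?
Rewriting in standard form: -67.6958∂²u/∂x² - 161.06∂²u/∂x∂y - 91.8∂²u/∂y² = 0. Computing B² - 4AC with A = -67.6958, B = -161.06, C = -91.8: discriminant = 1082.42584 (positive). Answer: hyperbolic.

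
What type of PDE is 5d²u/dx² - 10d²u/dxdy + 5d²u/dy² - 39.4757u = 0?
With A = 5, B = -10, C = 5, the discriminant is 0. This is a parabolic PDE.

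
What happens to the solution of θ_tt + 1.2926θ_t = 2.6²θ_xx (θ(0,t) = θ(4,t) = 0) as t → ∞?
θ → 0. Damping (γ=1.2926) dissipates energy; oscillations decay exponentially.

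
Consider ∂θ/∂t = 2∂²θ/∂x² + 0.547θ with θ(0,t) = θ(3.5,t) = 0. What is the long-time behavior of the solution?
As t → ∞, θ → 0. Diffusion dominates reaction (r=0.547 < κπ²/L²≈1.61); solution decays.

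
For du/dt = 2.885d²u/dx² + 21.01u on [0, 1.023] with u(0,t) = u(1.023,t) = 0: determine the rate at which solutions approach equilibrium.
Eigenvalues: λₙ = 2.885n²π²/1.023² - 21.01.
First three modes:
  n=1: λ₁ = 2.885π²/1.023² - 21.01 ≈ 6.198
  n=2: λ₂ = 11.54π²/1.023² - 21.01 ≈ 87.821
  n=3: λ₃ = 25.965π²/1.023² - 21.01 ≈ 223.861
Since 2.885π²/1.023² ≈ 27.208 > 21.01, all λₙ > 0.
The n=1 mode decays slowest → dominates as t → ∞.
Asymptotic: u ~ c₁ sin(πx/1.023) e^{-λ₁t} with decay rate λ₁ ≈ 6.198.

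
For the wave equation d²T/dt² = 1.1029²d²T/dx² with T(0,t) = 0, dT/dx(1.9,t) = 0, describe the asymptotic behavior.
T oscillates (no decay). Energy is conserved; the solution oscillates indefinitely as standing waves.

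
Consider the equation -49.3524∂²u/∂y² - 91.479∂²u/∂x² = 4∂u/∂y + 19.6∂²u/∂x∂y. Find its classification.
Rewriting in standard form: -91.479∂²u/∂x² - 19.6∂²u/∂x∂y - 49.3524∂²u/∂y² - 4∂u/∂y = 0. Elliptic. (A = -91.479, B = -19.6, C = -49.3524 gives B² - 4AC = -17674.6727984.)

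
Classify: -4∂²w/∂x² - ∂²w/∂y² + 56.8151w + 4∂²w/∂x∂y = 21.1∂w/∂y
Rewriting in standard form: -4∂²w/∂x² + 4∂²w/∂x∂y - ∂²w/∂y² - 21.1∂w/∂y + 56.8151w = 0. Parabolic (discriminant = 0).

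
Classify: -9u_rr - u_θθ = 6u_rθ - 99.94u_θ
Rewriting in standard form: -9u_rr - 6u_rθ - u_θθ + 99.94u_θ = 0. Parabolic (discriminant = 0).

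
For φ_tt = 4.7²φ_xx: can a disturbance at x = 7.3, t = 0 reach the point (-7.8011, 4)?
Yes. The domain of dependence is [-26.6011, 10.9989], and 7.3 ∈ [-26.6011, 10.9989].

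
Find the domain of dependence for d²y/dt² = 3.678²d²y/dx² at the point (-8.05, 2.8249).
Domain of dependence: [-18.4399822, 2.3399822]. Signals travel at speed 3.678, so data within |x - -8.05| ≤ 3.678·2.8249 = 10.3899822 can reach the point.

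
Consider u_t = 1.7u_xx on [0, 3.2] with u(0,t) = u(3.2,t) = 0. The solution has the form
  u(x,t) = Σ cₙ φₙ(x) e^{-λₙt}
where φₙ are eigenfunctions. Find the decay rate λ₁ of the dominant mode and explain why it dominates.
Eigenvalues: λₙ = 1.7n²π²/3.2².
First three modes:
  n=1: λ₁ = 1.7π²/3.2² ≈ 1.639
  n=2: λ₂ = 6.8π²/3.2² ≈ 6.554 (4× faster decay)
  n=3: λ₃ = 15.3π²/3.2² ≈ 14.747 (9× faster decay)
As t → ∞, higher modes decay exponentially faster. The n=1 mode dominates: u ~ c₁ sin(πx/3.2) e^{-λ₁t}.
Decay rate: λ₁ = 1.7π²/3.2² ≈ 1.639.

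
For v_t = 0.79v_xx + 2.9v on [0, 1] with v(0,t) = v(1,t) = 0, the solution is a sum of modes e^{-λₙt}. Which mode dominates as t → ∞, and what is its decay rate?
Eigenvalues: λₙ = 0.79n²π²/1² - 2.9.
First three modes:
  n=1: λ₁ = 0.79π² - 2.9 ≈ 4.897
  n=2: λ₂ = 3.16π² - 2.9 ≈ 28.288
  n=3: λ₃ = 7.11π² - 2.9 ≈ 67.273
Since 0.79π² ≈ 7.797 > 2.9, all λₙ > 0.
The n=1 mode decays slowest → dominates as t → ∞.
Asymptotic: v ~ c₁ sin(πx/1) e^{-λ₁t} with decay rate λ₁ ≈ 4.897.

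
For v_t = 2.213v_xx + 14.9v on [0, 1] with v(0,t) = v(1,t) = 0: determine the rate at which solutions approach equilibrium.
Eigenvalues: λₙ = 2.213n²π²/1² - 14.9.
First three modes:
  n=1: λ₁ = 2.213π² - 14.9 ≈ 6.941
  n=2: λ₂ = 8.852π² - 14.9 ≈ 72.466
  n=3: λ₃ = 19.917π² - 14.9 ≈ 181.673
Since 2.213π² ≈ 21.841 > 14.9, all λₙ > 0.
The n=1 mode decays slowest → dominates as t → ∞.
Asymptotic: v ~ c₁ sin(πx/1) e^{-λ₁t} with decay rate λ₁ ≈ 6.941.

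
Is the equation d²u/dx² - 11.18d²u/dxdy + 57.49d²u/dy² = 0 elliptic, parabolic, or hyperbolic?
Computing B² - 4AC with A = 1, B = -11.18, C = 57.49: discriminant = -104.9676 (negative). Answer: elliptic.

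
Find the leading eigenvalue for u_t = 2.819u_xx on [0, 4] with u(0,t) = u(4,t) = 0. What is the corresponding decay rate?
Eigenvalues: λₙ = 2.819n²π²/4².
First three modes:
  n=1: λ₁ = 2.819π²/4² ≈ 1.739
  n=2: λ₂ = 11.276π²/4² ≈ 6.956 (4× faster decay)
  n=3: λ₃ = 25.371π²/4² ≈ 15.65 (9× faster decay)
As t → ∞, higher modes decay exponentially faster. The n=1 mode dominates: u ~ c₁ sin(πx/4) e^{-λ₁t}.
Decay rate: λ₁ = 2.819π²/4² ≈ 1.739.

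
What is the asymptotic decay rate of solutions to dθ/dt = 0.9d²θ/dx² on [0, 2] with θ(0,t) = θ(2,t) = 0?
Eigenvalues: λₙ = 0.9n²π²/2².
First three modes:
  n=1: λ₁ = 0.9π²/2² ≈ 2.221
  n=2: λ₂ = 3.6π²/2² ≈ 8.883 (4× faster decay)
  n=3: λ₃ = 8.1π²/2² ≈ 19.986 (9× faster decay)
As t → ∞, higher modes decay exponentially faster. The n=1 mode dominates: θ ~ c₁ sin(πx/2) e^{-λ₁t}.
Decay rate: λ₁ = 0.9π²/2² ≈ 2.221.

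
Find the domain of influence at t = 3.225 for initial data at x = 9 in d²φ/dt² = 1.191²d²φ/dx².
Domain of influence: [5.159025, 12.840975]. Data at x = 9 spreads outward at speed 1.191.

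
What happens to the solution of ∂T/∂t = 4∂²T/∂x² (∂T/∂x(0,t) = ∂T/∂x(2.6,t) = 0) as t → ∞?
T → constant (steady state). Heat is conserved (no flux at boundaries); solution approaches the spatial average.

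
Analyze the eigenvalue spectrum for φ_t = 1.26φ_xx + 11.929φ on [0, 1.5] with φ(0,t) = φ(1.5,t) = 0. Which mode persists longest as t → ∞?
Eigenvalues: λₙ = 1.26n²π²/1.5² - 11.929.
First three modes:
  n=1: λ₁ = 1.26π²/1.5² - 11.929 ≈ -6.402
  n=2: λ₂ = 5.04π²/1.5² - 11.929 ≈ 10.179
  n=3: λ₃ = 11.34π²/1.5² - 11.929 ≈ 37.814
Since 1.26π²/1.5² ≈ 5.527 < 11.929, λ₁ < 0.
The n=1 mode grows fastest (−λₙ is largest for n=1) → dominates.
Asymptotic: φ ~ c₁ sin(πx/1.5) e^{6.402t} (exponential growth at rate −λ₁ ≈ 6.402).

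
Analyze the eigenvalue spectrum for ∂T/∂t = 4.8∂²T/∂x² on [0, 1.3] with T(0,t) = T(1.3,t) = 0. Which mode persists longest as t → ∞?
Eigenvalues: λₙ = 4.8n²π²/1.3².
First three modes:
  n=1: λ₁ = 4.8π²/1.3² ≈ 28.032
  n=2: λ₂ = 19.2π²/1.3² ≈ 112.128 (4× faster decay)
  n=3: λ₃ = 43.2π²/1.3² ≈ 252.288 (9× faster decay)
As t → ∞, higher modes decay exponentially faster. The n=1 mode dominates: T ~ c₁ sin(πx/1.3) e^{-λ₁t}.
Decay rate: λ₁ = 4.8π²/1.3² ≈ 28.032.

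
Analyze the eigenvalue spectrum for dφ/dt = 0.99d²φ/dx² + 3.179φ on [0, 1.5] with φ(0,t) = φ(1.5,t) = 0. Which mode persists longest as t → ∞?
Eigenvalues: λₙ = 0.99n²π²/1.5² - 3.179.
First three modes:
  n=1: λ₁ = 0.99π²/1.5² - 3.179 ≈ 1.164
  n=2: λ₂ = 3.96π²/1.5² - 3.179 ≈ 14.192
  n=3: λ₃ = 8.91π²/1.5² - 3.179 ≈ 35.905
Since 0.99π²/1.5² ≈ 4.343 > 3.179, all λₙ > 0.
The n=1 mode decays slowest → dominates as t → ∞.
Asymptotic: φ ~ c₁ sin(πx/1.5) e^{-λ₁t} with decay rate λ₁ ≈ 1.164.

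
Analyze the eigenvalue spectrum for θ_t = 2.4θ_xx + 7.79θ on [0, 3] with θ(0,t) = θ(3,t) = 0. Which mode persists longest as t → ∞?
Eigenvalues: λₙ = 2.4n²π²/3² - 7.79.
First three modes:
  n=1: λ₁ = 2.4π²/3² - 7.79 ≈ -5.158
  n=2: λ₂ = 9.6π²/3² - 7.79 ≈ 2.738
  n=3: λ₃ = 21.6π²/3² - 7.79 ≈ 15.897
Since 2.4π²/3² ≈ 2.632 < 7.79, λ₁ < 0.
The n=1 mode grows fastest (−λₙ is largest for n=1) → dominates.
Asymptotic: θ ~ c₁ sin(πx/3) e^{5.158t} (exponential growth at rate −λ₁ ≈ 5.158).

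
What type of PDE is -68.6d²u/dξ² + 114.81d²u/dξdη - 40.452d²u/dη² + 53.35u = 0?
With A = -68.6, B = 114.81, C = -40.452, the discriminant is 2081.3073. This is a hyperbolic PDE.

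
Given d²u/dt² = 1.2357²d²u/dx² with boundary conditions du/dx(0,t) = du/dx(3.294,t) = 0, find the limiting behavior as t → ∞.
u oscillates about a mean that drifts linearly in t (generically unbounded; no decay). There is no damping, so the nonconstant modes persist as standing waves (energy conserved, no decay). But with Neumann conditions at both ends the constant mode has eigenvalue 0: the spatial mean M(t) of u satisfies M'' = 0, so M(t) = M(0) + M'(0)·t. Unless the initial velocity has zero mean (∫u_t(x,0)dx = 0), the solution grows linearly in t (unbounded, though not exponentially); if it does have zero mean, the solution stays bounded and simply oscillates.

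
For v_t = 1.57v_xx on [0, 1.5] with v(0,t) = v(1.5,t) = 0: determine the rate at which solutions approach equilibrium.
Eigenvalues: λₙ = 1.57n²π²/1.5².
First three modes:
  n=1: λ₁ = 1.57π²/1.5² ≈ 6.887
  n=2: λ₂ = 6.28π²/1.5² ≈ 27.547 (4× faster decay)
  n=3: λ₃ = 14.13π²/1.5² ≈ 61.981 (9× faster decay)
As t → ∞, higher modes decay exponentially faster. The n=1 mode dominates: v ~ c₁ sin(πx/1.5) e^{-λ₁t}.
Decay rate: λ₁ = 1.57π²/1.5² ≈ 6.887.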